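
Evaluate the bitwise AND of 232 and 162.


0b11101000 & 0b10100010 = 0b10100000 = 160

160


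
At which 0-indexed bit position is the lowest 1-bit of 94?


0b1011110. Lowest set bit at position 1

1


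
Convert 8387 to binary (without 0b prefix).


8387 = 10000011000011 in binary

10000011000011


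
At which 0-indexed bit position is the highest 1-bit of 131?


0b10000011. Highest set bit at position 7

7


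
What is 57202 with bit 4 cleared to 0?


57202 & ~(1 << 4) = 57186

57186


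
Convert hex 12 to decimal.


12 hex = 18 decimal

18


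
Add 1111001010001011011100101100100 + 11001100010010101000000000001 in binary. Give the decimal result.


1111001010001011011100101100100 + 11001100010010101000000000001 = 10010010110011110000100101100101 = 2463041893

2463041893


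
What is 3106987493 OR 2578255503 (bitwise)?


0b10111001001100001101110111100101 | 0b10011001101011010000111010001111 = 0b10111001101111011101111111101111 = 3116228591

3116228591


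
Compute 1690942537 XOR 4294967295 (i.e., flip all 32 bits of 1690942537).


1690942537 ^ 4294967295 = 2604024758

2604024758


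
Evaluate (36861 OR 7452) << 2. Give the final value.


Step 1: 36861 | 7452 = 40957
Step 2: 40957 << 2 = 163828

163828


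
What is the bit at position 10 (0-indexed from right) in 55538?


0b1101100011110010, position 10 = 0

0


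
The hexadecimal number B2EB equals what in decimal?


B2EB hex = 45803 decimal

45803


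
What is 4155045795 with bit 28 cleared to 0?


4155045795 & ~(1 << 28) = 3886610339

3886610339


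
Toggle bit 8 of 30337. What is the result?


30337 ^ (1 << 8) = 30337 ^ 256 = 30593

30593


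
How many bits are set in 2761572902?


0b10100100100110100100001000100110 has 12 set bits

12


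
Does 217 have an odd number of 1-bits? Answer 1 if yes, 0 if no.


0b11011001 has 5 ones => parity 1

1


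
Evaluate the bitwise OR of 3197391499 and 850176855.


0b10111110100101000101001010001011 | 0b110010101011001010101101010111 = 0b10111110101111001111101111011111 = 3200056287

3200056287


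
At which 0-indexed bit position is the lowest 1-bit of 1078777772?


0b1000000010011001101011110101100. Lowest set bit at position 2

2


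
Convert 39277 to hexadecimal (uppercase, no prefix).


39277 = 996D hex

996D


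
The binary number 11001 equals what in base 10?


11001 in decimal = 25

25


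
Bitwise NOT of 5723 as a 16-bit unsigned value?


~0b1011001011011 = 0b1110100110100100 = 59812 (16-bit unsigned)

59812


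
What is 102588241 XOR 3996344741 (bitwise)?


0b110000111010101111101010001 ^ 0b11101110001100110110000110100101 = 0b11101000001011100011111011110100 = 3895344884

3895344884


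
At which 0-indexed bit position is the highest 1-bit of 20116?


0b100111010010100. Highest set bit at position 14

14


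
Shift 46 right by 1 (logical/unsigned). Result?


0b101110 >> 1 = 0b10111 = 23

23


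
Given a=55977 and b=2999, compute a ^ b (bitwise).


55977 ^ 2999 = 53534

53534


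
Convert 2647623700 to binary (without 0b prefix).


2647623700 = 10011101110011111000100000010100 in binary

10011101110011111000100000010100


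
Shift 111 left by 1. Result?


0b1101111 << 1 = 0b11011110 = 222

222


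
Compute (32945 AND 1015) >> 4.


Step 1: 32945 & 1015 = 177
Step 2: 177 >> 4 = 11

11


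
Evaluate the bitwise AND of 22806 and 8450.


0b101100100010110 & 0b10000100000010 = 0b100000010 = 258

258


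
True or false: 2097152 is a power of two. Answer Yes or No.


0b1000000000000000000000. Only one bit set => Yes

Yes


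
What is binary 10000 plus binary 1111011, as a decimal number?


10000 + 1111011 = 10001011 = 139

139


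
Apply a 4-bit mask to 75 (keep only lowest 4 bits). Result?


75 & 15 = 11

11


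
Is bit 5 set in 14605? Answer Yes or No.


0b11100100001101, bit 5 = 0. No

No


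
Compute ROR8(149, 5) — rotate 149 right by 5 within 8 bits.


Rotate 0b10010101 right by 5 (8-bit) = 0b10101100 = 172

172


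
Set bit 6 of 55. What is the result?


55 | (1 << 6) = 55 | 64 = 119

119


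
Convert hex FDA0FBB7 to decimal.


FDA0FBB7 hex = 4255185847 decimal

4255185847


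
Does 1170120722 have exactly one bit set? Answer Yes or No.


0b1000101101111101010000000010010. Multiple bits set => No

No


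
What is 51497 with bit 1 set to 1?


51497 | (1 << 1) = 51497 | 2 = 51499

51499


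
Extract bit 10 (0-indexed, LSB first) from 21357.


0b101001101101101, position 10 = 0

0


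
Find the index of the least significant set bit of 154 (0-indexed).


0b10011010. Lowest set bit at position 1

1


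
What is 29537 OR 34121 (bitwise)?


0b111001101100001 | 0b1000010101001001 = 0b1111011101101001 = 63337

63337


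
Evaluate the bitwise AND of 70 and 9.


0b1000110 & 0b1001 = 0b0 = 0

0


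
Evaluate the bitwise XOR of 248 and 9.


0b11111000 ^ 0b1001 = 0b11110001 = 241

241


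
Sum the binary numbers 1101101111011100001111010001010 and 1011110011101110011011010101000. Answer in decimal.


1101101111011100001111010001010 + 1011110011101110011011010101000 = 11001100011001010101010100110010 = 3429193010

3429193010


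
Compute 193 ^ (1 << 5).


193 ^ (1 << 5) = 193 ^ 32 = 225

225


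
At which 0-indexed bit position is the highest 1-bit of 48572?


0b1011110110111100. Highest set bit at position 15

15


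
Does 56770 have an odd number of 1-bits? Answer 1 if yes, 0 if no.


0b1101110111000010 has 9 ones => parity 1

1


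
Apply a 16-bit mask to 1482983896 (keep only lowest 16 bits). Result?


1482983896 & 65535 = 35288

35288


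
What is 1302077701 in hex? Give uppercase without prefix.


1302077701 = 4D9C2105 hex

4D9C2105


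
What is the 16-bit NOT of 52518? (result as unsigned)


~0b1100110100100110 = 0b11001011011001 = 13017 (16-bit unsigned)

13017


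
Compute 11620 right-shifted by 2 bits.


0b10110101100100 >> 2 = 0b101101011001 = 2905

2905


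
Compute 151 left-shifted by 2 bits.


0b10010111 << 2 = 0b1001011100 = 604

604


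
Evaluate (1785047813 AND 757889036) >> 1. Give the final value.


Step 1: 1785047813 & 757889036 = 673458180
Step 2: 673458180 >> 1 = 336729090

336729090


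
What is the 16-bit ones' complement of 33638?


33638 ^ 65535 = 31897

31897


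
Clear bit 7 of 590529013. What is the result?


590529013 & ~(1 << 7) = 590528885

590528885


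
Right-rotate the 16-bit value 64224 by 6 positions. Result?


Rotate 0b1111101011100000 right by 6 (16-bit) = 0b1000001111101011 = 33771

33771


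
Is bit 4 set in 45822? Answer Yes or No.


0b1011001011111110, bit 4 = 1. Yes

Yes


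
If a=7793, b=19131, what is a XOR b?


7793 ^ 19131 = 21706

21706


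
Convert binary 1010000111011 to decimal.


1010000111011 in decimal = 5179

5179


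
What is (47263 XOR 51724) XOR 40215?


Step 1: 47263 ^ 51724 = 29331
Step 2: 29331 ^ 40215 = 61316

61316


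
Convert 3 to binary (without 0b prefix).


3 = 11 in binary

11


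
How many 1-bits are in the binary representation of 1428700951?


0b1010101001010000011111100010111 has 16 set bits

16


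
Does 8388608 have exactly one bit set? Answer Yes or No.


0b100000000000000000000000. Only one bit set => Yes

Yes


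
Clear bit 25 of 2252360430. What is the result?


2252360430 & ~(1 << 25) = 2218805998

2218805998


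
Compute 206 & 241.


0b11001110 & 0b11110001 = 0b11000000 = 192

192


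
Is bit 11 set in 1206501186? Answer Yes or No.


0b1000111111010011011111101000010, bit 11 = 1. Yes

Yes


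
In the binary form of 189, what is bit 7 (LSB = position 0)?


0b10111101, position 7 = 1

1


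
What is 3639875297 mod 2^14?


3639875297 & 16383 = 5857

5857


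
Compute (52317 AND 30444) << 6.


Step 1: 52317 & 30444 = 17484
Step 2: 17484 << 6 = 1118976

1118976


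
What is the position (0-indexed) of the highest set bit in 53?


0b110101. Highest set bit at position 5

5


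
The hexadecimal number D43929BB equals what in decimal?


D43929BB hex = 3560516027 decimal

3560516027


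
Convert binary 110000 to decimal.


110000 in decimal = 48

48


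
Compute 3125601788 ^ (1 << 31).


3125601788 ^ (1 << 31) = 3125601788 ^ 2147483648 = 978118140

978118140


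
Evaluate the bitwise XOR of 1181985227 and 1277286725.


0b1000110011100111010100111001011 ^ 0b1001100001000011101100101000101 = 0b1010010100100111000010001110 = 173174926

173174926


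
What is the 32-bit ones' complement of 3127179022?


3127179022 ^ 4294967295 = 1167788273

1167788273


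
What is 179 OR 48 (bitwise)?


0b10110011 | 0b110000 = 0b10110011 = 179

179


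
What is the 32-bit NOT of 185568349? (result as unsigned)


~0b1011000011111000110001011101 = 0b11110100111100000111001110100010 = 4109398946 (32-bit unsigned)

4109398946


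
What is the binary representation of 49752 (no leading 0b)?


49752 = 1100001001011000 in binary

1100001001011000


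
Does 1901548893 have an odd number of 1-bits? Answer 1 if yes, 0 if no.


0b1110001010101110101010101011101 has 18 ones => parity 0

0


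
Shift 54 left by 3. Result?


0b110110 << 3 = 0b110110000 = 432

432


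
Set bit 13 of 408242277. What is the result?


408242277 | (1 << 13) = 408242277 | 8192 = 408250469

408250469


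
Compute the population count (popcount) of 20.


0b10100 has 2 set bits

2


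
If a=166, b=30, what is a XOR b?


166 ^ 30 = 184

184


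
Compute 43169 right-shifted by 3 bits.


0b1010100010100001 >> 3 = 0b1010100010100 = 5396

5396


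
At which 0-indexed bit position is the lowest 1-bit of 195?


0b11000011. Lowest set bit at position 0

0


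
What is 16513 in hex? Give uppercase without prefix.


16513 = 4081 hex

4081


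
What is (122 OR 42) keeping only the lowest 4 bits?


Step 1: 122 | 42 = 122
Step 2: 122 & 15 = 10

10


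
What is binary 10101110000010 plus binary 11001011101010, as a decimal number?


10101110000010 + 11001011101010 = 101111001101100 = 24172

24172


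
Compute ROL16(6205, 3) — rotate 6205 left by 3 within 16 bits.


Rotate 0b1100000111101 left by 3 (16-bit) = 0b1100000111101000 = 49640

49640


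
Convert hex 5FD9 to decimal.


5FD9 hex = 24537 decimal

24537


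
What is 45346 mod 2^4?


45346 & 15 = 2

2


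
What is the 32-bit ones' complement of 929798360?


929798360 ^ 4294967295 = 3365168935

3365168935


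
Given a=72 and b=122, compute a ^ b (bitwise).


72 ^ 122 = 50

50


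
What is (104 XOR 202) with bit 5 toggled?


Step 1: 104 ^ 202 = 162
Step 2: 162 ^ (1 << 5) = 162 ^ 32 = 130

130


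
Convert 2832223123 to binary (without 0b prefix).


2832223123 = 10101000110100000100101110010011 in binary

10101000110100000100101110010011


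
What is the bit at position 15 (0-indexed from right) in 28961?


0b111000100100001, position 15 = 0

0


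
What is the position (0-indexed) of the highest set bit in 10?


0b1010. Highest set bit at position 3

3


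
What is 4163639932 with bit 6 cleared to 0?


4163639932 & ~(1 << 6) = 4163639868

4163639868


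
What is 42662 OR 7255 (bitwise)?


0b1010011010100110 | 0b1110001010111 = 0b1011111011110111 = 48887

48887


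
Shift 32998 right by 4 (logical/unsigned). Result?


0b1000000011100110 >> 4 = 0b100000001110 = 2062

2062


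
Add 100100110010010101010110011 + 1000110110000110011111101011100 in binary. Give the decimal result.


100100110010010101010110011 + 1000110110000110011111101011100 = 1001011010111000110101000001111 = 1264347663

1264347663


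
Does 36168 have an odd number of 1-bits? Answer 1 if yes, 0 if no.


0b1000110101001000 has 6 ones => parity 0

0


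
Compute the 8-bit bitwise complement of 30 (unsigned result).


~0b11110 = 0b11100001 = 225 (8-bit unsigned)

225


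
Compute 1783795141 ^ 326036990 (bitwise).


0b1101010010100101000110111000101 ^ 0b10011011011101110110111111110 = 0b1111001001111000110000000111011 = 2033999931

2033999931


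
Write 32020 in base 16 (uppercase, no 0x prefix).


32020 = 7D14 hex

7D14


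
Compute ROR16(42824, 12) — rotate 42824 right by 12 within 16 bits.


Rotate 0b1010011101001000 right by 12 (16-bit) = 0b111010010001010 = 29834

29834


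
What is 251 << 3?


0b11111011 << 3 = 0b11111011000 = 2008

2008


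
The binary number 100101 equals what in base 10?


100101 in decimal = 37

37


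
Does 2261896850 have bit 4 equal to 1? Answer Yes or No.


0b10000110110100011100111010010010, bit 4 = 1. Yes

Yes


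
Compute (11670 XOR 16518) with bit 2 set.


Step 1: 11670 ^ 16518 = 27920
Step 2: 27920 | (1 << 2) = 27920 | 4 = 27924

27924


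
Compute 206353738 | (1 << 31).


206353738 | (1 << 31) = 206353738 | 2147483648 = 2353837386

2353837386


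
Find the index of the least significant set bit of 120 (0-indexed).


0b1111000. Lowest set bit at position 3

3


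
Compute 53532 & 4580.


0b1101000100011100 & 0b1000111100100 = 0b1000100000100 = 4356

4356


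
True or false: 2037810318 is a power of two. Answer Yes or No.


0b1111001011101101000010010001110. Multiple bits set => No

No


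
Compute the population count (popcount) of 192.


0b11000000 has 2 set bits

2


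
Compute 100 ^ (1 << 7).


100 ^ (1 << 7) = 100 ^ 128 = 228

228


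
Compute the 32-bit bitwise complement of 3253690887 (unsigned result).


~0b11000001111011110110001000000111 = 0b111110000100001001110111111000 = 1041276408 (32-bit unsigned)

1041276408


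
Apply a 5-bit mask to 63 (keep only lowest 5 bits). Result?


63 & 31 = 31

31


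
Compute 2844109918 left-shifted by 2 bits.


0b10101001100001011010110001011110 << 2 = 0b1010100110000101101011000101111000 = 11376439672

11376439672


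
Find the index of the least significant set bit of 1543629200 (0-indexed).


0b1011100000000011110100110010000. Lowest set bit at position 4

4


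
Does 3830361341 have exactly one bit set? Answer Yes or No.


0b11100100010011101010110011111101. Multiple bits set => No

No


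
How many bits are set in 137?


0b10001001 has 3 set bits

3


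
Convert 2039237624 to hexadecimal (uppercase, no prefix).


2039237624 = 798C4BF8 hex

798C4BF8


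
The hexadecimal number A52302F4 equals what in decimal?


A52302F4 hex = 2770535156 decimal

2770535156


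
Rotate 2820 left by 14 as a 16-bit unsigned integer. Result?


Rotate 0b101100000100 left by 14 (16-bit) = 0b1011000001 = 705

705


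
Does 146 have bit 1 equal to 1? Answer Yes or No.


0b10010010, bit 1 = 1. Yes

Yes


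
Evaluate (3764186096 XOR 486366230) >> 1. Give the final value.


Step 1: 3764186096 ^ 486366230 = 4238456806
Step 2: 4238456806 >> 1 = 2119228403

2119228403


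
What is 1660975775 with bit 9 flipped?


1660975775 ^ (1 << 9) = 1660975775 ^ 512 = 1660975263

1660975263


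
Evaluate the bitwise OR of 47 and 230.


0b101111 | 0b11100110 = 0b11101111 = 239

239


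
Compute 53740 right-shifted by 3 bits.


0b1101000111101100 >> 3 = 0b1101000111101 = 6717

6717


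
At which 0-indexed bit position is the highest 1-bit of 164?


0b10100100. Highest set bit at position 7

7


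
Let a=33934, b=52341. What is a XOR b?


33934 ^ 52341 = 18683

18683


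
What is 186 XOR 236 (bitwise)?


0b10111010 ^ 0b11101100 = 0b1010110 = 86

86


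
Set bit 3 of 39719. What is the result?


39719 | (1 << 3) = 39719 | 8 = 39727

39727


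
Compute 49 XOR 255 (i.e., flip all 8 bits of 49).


49 ^ 255 = 206

206


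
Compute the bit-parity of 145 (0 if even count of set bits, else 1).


0b10010001 has 3 ones => parity 1

1


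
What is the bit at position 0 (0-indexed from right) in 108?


0b1101100, position 0 = 0

0


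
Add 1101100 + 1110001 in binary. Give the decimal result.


1101100 + 1110001 = 11011101 = 221

221


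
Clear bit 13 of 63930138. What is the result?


63930138 & ~(1 << 13) = 63921946

63921946


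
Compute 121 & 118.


0b1111001 & 0b1110110 = 0b1110000 = 112

112


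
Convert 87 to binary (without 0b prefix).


87 = 1010111 in binary

1010111


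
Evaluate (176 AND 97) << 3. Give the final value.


Step 1: 176 & 97 = 32
Step 2: 32 << 3 = 256

256


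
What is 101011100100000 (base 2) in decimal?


101011100100000 in decimal = 22304

22304


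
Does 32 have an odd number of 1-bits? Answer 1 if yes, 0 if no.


0b100000 has 1 ones => parity 1

1


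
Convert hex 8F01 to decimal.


8F01 hex = 36609 decimal

36609


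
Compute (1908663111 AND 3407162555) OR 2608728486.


Step 1: 1908663111 & 3407162555 = 1090592771
Step 2: 1090592771 | 2608728486 = 3682544039

3682544039


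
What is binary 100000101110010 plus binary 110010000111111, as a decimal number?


100000101110010 + 110010000111111 = 1010010110110001 = 42417

42417


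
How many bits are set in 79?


0b1001111 has 5 set bits

5


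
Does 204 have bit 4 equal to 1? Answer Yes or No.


0b11001100, bit 4 = 0. No

No


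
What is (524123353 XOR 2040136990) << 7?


Step 1: 524123353 ^ 2040136990 = 1722251719
Step 2: 1722251719 << 7 = 220448220032

220448220032


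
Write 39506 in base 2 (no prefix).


39506 = 1001101001010010 in binary

1001101001010010


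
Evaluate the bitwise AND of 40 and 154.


0b101000 & 0b10011010 = 0b1000 = 8

8


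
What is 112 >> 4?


0b1110000 >> 4 = 0b111 = 7

7


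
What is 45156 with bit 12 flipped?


45156 ^ (1 << 12) = 45156 ^ 4096 = 41060

41060


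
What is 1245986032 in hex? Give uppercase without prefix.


1245986032 = 4A443CF0 hex

4A443CF0


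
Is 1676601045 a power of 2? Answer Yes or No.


0b1100011111011101110011011010101. Multiple bits set => No

No


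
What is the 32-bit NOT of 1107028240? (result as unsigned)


~0b1000001111110111110100100010000 = 0b10111110000001000001011011101111 = 3187939055 (32-bit unsigned)

3187939055


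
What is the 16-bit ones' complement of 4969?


4969 ^ 65535 = 60566

60566


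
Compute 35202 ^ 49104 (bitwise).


0b1000100110000010 ^ 0b1011111111010000 = 0b11011001010010 = 13906

13906


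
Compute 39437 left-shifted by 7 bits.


0b1001101000001101 << 7 = 0b10011010000011010000000 = 5047936

5047936


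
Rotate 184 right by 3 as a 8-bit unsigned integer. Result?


Rotate 0b10111000 right by 3 (8-bit) = 0b10111 = 23

23


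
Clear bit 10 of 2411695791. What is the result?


2411695791 & ~(1 << 10) = 2411694767

2411694767


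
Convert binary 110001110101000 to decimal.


110001110101000 in decimal = 25512

25512


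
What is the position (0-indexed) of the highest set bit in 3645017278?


0b11011001010000101000110010111110. Highest set bit at position 31

31


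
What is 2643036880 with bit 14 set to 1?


2643036880 | (1 << 14) = 2643036880 | 16384 = 2643053264

2643053264


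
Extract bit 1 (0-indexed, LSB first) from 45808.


0b1011001011110000, position 1 = 0

0


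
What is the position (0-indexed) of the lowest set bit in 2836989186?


0b10101001000110010000010100000010. Lowest set bit at position 1

1


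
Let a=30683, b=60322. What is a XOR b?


30683 ^ 60322 = 40057

40057


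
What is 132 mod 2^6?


132 & 63 = 4

4


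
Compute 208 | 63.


0b11010000 | 0b111111 = 0b11111111 = 255

255


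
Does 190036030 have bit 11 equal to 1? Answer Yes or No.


0b1011010100111011100000111110, bit 11 = 1. Yes

Yes


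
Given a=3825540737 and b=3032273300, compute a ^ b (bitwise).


3825540737 ^ 3032273300 = 1354354453

1354354453


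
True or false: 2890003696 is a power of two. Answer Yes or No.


0b10101100010000011111010011110000. Multiple bits set => No

No


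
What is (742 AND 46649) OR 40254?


Step 1: 742 & 46649 = 544
Step 2: 544 | 40254 = 40766

40766


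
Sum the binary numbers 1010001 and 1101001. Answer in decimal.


1010001 + 1101001 = 10111010 = 186

186


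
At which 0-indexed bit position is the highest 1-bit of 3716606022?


0b11011101100001101110100001000110. Highest set bit at position 31

31


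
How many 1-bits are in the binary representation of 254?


0b11111110 has 7 set bits

7


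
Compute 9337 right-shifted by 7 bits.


0b10010001111001 >> 7 = 0b1001000 = 72

72


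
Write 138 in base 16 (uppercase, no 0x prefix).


138 = 8A hex

8A


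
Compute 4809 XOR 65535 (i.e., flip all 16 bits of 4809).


4809 ^ 65535 = 60726

60726


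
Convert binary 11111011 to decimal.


11111011 in decimal = 251

251


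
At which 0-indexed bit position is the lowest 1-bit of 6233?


0b1100001011001. Lowest set bit at position 0

0


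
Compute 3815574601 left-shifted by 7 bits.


0b11100011011011010000110001001001 << 7 = 0b111000110110110100001100010010010000000 = 488393548928

488393548928


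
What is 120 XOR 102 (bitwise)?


0b1111000 ^ 0b1100110 = 0b11110 = 30

30


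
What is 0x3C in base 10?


3C hex = 60 decimal

60


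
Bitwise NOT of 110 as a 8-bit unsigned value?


~0b1101110 = 0b10010001 = 145 (8-bit unsigned)

145


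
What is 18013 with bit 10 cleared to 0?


18013 & ~(1 << 10) = 16989

16989


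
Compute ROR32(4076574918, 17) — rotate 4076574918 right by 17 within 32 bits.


Rotate 0b11110010111110111001100011000110 right by 17 (32-bit) = 0b11001100011000110111100101111101 = 3429071229

3429071229


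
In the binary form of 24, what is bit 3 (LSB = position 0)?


0b11000, position 3 = 1

1


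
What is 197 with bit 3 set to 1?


197 | (1 << 3) = 197 | 8 = 205

205


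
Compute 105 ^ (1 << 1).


105 ^ (1 << 1) = 105 ^ 2 = 107

107


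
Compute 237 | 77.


0b11101101 | 0b1001101 = 0b11101101 = 237

237


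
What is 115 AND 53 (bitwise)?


0b1110011 & 0b110101 = 0b110001 = 49

49


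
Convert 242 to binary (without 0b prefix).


242 = 11110010 in binary

11110010


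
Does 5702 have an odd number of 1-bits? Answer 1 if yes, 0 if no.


0b1011001000110 has 6 ones => parity 0

0


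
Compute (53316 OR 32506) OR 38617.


Step 1: 53316 | 32506 = 65278
Step 2: 65278 | 38617 = 65279

65279


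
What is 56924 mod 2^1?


56924 & 1 = 0

0


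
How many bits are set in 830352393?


0b110001011111100010110000001001 has 14 set bits

14


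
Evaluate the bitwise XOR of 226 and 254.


0b11100010 ^ 0b11111110 = 0b11100 = 28

28


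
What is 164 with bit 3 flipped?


164 ^ (1 << 3) = 164 ^ 8 = 172

172


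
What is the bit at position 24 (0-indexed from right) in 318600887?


0b10010111111010111011010110111, position 24 = 0

0


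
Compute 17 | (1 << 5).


17 | (1 << 5) = 17 | 32 = 49

49


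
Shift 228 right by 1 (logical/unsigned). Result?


0b11100100 >> 1 = 0b1110010 = 114

114


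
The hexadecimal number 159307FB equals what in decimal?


159307FB hex = 361957371 decimal

361957371


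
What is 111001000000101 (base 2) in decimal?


111001000000101 in decimal = 29189

29189


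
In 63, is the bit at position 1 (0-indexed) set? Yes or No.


0b111111, bit 1 = 1. Yes

Yes


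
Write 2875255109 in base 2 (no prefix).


2875255109 = 10101011011000001110100101000101 in binary

10101011011000001110100101000101


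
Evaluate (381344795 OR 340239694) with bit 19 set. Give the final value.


Step 1: 381344795 | 340239694 = 385875295
Step 2: 385875295 | (1 << 19) = 385875295 | 524288 = 385875295

385875295


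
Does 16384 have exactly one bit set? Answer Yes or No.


0b100000000000000. Only one bit set => Yes

Yes


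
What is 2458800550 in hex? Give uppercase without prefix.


2458800550 = 928E51A6 hex

928E51A6


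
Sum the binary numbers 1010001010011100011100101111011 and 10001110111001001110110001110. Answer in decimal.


1010001010011100011100101111011 + 10001110111001001110110001110 = 1100011001010101101011100001001 = 1663751945

1663751945


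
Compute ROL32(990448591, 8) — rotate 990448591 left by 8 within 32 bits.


Rotate 0b111011000010010000101111001111 left by 8 (32-bit) = 0b1001000010111100111100111011 = 151768891

151768891


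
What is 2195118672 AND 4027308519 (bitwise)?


0b10000010110101101101101001010000 & 0b11110000000010111101100111100111 = 0b10000000000000101101100001000000 = 2147670080

2147670080


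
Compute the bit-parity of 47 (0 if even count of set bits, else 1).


0b101111 has 5 ones => parity 1

1


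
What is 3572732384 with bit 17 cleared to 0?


3572732384 & ~(1 << 17) = 3572601312

3572601312


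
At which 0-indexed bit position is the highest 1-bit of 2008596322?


0b1110111101110001011111101100010. Highest set bit at position 30

30


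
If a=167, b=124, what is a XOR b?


167 ^ 124 = 219

219


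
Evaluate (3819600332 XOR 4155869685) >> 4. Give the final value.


Step 1: 3819600332 ^ 4155869685 = 337637433
Step 2: 337637433 >> 4 = 21102339

21102339


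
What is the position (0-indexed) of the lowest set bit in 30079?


0b111010101111111. Lowest set bit at position 0

0


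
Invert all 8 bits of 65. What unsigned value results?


65 ^ 255 = 190

190


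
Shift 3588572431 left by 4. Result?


0b11010101111001010100010100001111 << 4 = 0b110101011110010101000101000011110000 = 57417158896

57417158896


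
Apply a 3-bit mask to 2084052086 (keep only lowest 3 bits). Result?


2084052086 & 7 = 6

6


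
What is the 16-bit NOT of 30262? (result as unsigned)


~0b111011000110110 = 0b1000100111001001 = 35273 (16-bit unsigned)

35273


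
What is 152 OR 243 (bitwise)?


0b10011000 | 0b11110011 = 0b11111011 = 251

251


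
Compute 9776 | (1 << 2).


9776 | (1 << 2) = 9776 | 4 = 9780

9780


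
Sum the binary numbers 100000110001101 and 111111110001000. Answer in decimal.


100000110001101 + 111111110001000 = 1100000100010101 = 49429

49429


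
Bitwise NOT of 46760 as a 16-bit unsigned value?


~0b1011011010101000 = 0b100100101010111 = 18775 (16-bit unsigned)

18775


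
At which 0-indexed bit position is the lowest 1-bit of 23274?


0b101101011101010. Lowest set bit at position 1

1


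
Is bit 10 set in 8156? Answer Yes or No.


0b1111111011100, bit 10 = 1. Yes

Yes


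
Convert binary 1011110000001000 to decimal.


1011110000001000 in decimal = 48136

48136


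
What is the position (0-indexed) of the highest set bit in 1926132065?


0b1110010110011100111000101100001. Highest set bit at position 30

30


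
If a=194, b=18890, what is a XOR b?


194 ^ 18890 = 18696

18696


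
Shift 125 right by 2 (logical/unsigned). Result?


0b1111101 >> 2 = 0b11111 = 31

31


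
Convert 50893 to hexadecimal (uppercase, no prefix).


50893 = C6CD hex

C6CD


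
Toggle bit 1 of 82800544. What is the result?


82800544 ^ (1 << 1) = 82800544 ^ 2 = 82800546

82800546


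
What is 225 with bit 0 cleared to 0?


225 & ~(1 << 0) = 224

224


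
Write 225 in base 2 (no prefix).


225 = 11100001 in binary

11100001


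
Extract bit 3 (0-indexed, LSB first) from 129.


0b10000001, position 3 = 0

0


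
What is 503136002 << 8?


0b11101111111010011111100000010 << 8 = 0b1110111111101001111110000001000000000 = 128802816512

128802816512


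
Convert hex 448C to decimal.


448C hex = 17548 decimal

17548


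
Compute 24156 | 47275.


0b101111001011100 | 0b1011100010101011 = 0b1111111011111111 = 65279

65279


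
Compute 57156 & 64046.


0b1101111101000100 & 0b1111101000101110 = 0b1101101000000100 = 55812

55812


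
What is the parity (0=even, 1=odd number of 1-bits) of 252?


0b11111100 has 6 ones => parity 0

0


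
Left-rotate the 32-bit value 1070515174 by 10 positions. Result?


Rotate 0b111111110011101100001111100110 left by 10 (32-bit) = 0b111011000011111001100011111111 = 990877951

990877951


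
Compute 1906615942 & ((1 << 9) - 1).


1906615942 & 511 = 134

134


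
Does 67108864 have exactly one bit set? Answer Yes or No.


0b100000000000000000000000000. Only one bit set => Yes

Yes


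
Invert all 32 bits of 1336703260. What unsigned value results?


1336703260 ^ 4294967295 = 2958264035

2958264035


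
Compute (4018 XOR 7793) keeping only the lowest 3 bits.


Step 1: 4018 ^ 7793 = 4547
Step 2: 4547 & 7 = 3

3


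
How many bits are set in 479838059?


0b11100100110011011111101101011 has 19 set bits

19


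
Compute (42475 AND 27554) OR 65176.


Step 1: 42475 & 27554 = 8610
Step 2: 8610 | 65176 = 65466

65466


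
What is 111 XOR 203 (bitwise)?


0b1101111 ^ 0b11001011 = 0b10100100 = 164

164


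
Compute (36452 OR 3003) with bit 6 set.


Step 1: 36452 | 3003 = 36863
Step 2: 36863 | (1 << 6) = 36863 | 64 = 36863

36863


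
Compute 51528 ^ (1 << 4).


51528 ^ (1 << 4) = 51528 ^ 16 = 51544

51544


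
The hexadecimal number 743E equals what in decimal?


743E hex = 29758 decimal

29758


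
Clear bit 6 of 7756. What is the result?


7756 & ~(1 << 6) = 7692

7692


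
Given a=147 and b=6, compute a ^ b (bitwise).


147 ^ 6 = 149

149


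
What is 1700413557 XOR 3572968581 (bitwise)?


0b1100101010110100100000001110101 ^ 0b11010100111101110010110010000101 = 0b10110001101011010110110011110000 = 2980932848

2980932848


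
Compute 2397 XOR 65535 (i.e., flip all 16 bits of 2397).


2397 ^ 65535 = 63138

63138


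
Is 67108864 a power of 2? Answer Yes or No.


0b100000000000000000000000000. Only one bit set => Yes

Yes


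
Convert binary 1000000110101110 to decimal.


1000000110101110 in decimal = 33198

33198


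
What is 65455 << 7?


0b1111111110101111 << 7 = 0b11111111101011110000000 = 8378240

8378240


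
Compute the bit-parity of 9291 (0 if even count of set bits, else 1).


0b10010001001011 has 6 ones => parity 0

0


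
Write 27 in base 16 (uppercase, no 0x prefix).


27 = 1B hex

1B


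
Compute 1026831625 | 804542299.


0b111101001101000011010100001001 | 0b101111111101000101011101011011 = 0b111111111101000111011101011011 = 1072985947

1072985947


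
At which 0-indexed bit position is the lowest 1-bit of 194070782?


0b1011100100010100100011111110. Lowest set bit at position 1

1


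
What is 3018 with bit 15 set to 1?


3018 | (1 << 15) = 3018 | 32768 = 35786

35786


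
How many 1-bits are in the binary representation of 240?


0b11110000 has 4 set bits

4


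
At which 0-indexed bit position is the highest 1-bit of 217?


0b11011001. Highest set bit at position 7

7


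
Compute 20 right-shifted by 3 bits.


0b10100 >> 3 = 0b10 = 2

2


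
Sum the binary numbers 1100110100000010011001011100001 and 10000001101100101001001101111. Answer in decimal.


1100110100000010011001011100001 + 10000001101100101001001101111 = 1110110101101111000010101010000 = 1991738704

1991738704


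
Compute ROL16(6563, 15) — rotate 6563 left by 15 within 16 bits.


Rotate 0b1100110100011 left by 15 (16-bit) = 0b1000110011010001 = 36049

36049


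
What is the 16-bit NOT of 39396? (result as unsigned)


~0b1001100111100100 = 0b110011000011011 = 26139 (16-bit unsigned)

26139


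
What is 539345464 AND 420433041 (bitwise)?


0b100000001001011100001000111000 & 0b11001000011110100110010010001 = 0b1010100000000010000 = 344080

344080


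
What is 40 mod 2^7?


40 & 127 = 40

40


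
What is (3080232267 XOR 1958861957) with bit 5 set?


Step 1: 3080232267 ^ 1958861957 = 3277406670
Step 2: 3277406670 | (1 << 5) = 3277406670 | 32 = 3277406702

3277406702


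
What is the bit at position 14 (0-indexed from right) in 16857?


0b100000111011001, position 14 = 1

1


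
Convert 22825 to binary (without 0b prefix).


22825 = 101100100101001 in binary

101100100101001


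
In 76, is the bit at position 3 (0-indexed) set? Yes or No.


0b1001100, bit 3 = 1. Yes

Yes


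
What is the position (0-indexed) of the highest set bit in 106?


0b1101010. Highest set bit at position 6

6


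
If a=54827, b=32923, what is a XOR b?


54827 ^ 32923 = 22192

22192


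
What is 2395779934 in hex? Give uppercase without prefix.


2395779934 = 8ECCB35E hex

8ECCB35E


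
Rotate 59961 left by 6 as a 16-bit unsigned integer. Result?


Rotate 0b1110101000111001 left by 6 (16-bit) = 0b1000111001111010 = 36474

36474


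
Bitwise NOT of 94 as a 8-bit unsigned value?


~0b1011110 = 0b10100001 = 161 (8-bit unsigned)

161


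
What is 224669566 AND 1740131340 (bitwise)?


0b1101011001000010111101111110 & 0b1100111101110000100110000001100 = 0b101001000000000110000001100 = 85986316

85986316


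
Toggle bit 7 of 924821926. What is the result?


924821926 ^ (1 << 7) = 924821926 ^ 128 = 924821798

924821798


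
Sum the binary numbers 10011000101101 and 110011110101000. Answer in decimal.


10011000101101 + 110011110101000 = 1000110111010101 = 36309

36309


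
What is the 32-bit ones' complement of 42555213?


42555213 ^ 4294967295 = 4252412082

4252412082


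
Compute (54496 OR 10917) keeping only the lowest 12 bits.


Step 1: 54496 | 10917 = 65253
Step 2: 65253 & 4095 = 3813

3813


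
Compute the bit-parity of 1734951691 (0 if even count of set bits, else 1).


0b1100111011010010100001100001011 has 15 ones => parity 1

1


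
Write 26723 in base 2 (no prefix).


26723 = 110100001100011 in binary

110100001100011


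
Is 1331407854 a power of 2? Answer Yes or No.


0b1001111010110111010101111101110. Multiple bits set => No

No


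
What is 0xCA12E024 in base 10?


CA12E024 hex = 3390234660 decimal

3390234660


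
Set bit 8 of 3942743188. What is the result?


3942743188 | (1 << 8) = 3942743188 | 256 = 3942743444

3942743444


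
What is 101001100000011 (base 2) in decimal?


101001100000011 in decimal = 21251

21251


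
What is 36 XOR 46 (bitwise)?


0b100100 ^ 0b101110 = 0b1010 = 10

10


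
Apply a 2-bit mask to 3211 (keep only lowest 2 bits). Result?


3211 & 3 = 3

3


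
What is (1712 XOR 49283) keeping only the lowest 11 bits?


Step 1: 1712 ^ 49283 = 50739
Step 2: 50739 & 2047 = 1587

1587


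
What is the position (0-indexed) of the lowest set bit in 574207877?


0b100010001110011011011110000101. Lowest set bit at position 0

0


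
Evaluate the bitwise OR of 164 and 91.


0b10100100 | 0b1011011 = 0b11111111 = 255

255


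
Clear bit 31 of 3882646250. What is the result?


3882646250 & ~(1 << 31) = 1735162602

1735162602


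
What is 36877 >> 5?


0b1001000000001101 >> 5 = 0b10010000000 = 1152

1152


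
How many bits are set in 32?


0b100000 has 1 set bits

1


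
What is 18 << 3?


0b10010 << 3 = 0b10010000 = 144

144


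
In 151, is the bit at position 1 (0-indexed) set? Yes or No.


0b10010111, bit 1 = 1. Yes

Yes


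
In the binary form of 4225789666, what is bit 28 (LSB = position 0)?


0b11111011111000000110111011100010, position 28 = 1

1


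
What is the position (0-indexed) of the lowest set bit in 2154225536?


0b10000000011001101101111110000000. Lowest set bit at position 7

7


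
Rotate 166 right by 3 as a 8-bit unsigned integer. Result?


Rotate 0b10100110 right by 3 (8-bit) = 0b11010100 = 212

212


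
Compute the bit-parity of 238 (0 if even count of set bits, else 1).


0b11101110 has 6 ones => parity 0

0


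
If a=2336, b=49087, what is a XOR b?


2336 ^ 49087 = 46751

46751


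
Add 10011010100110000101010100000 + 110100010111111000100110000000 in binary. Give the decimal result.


10011010100110000101010100000 + 110100010111111000100110000000 = 1000111101100101001010000100000 = 1202885664

1202885664


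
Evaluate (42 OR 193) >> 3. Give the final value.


Step 1: 42 | 193 = 235
Step 2: 235 >> 3 = 29

29


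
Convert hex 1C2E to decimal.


1C2E hex = 7214 decimal

7214


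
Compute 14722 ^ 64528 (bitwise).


0b11100110000010 ^ 0b1111110000010000 = 0b1100010110010010 = 50578

50578


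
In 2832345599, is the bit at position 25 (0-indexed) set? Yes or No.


0b10101000110100100010100111111111, bit 25 = 0. No

No


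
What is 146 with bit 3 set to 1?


146 | (1 << 3) = 146 | 8 = 154

154


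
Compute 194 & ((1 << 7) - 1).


194 & 127 = 66

66


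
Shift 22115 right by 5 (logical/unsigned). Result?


0b101011001100011 >> 5 = 0b1010110011 = 691

691


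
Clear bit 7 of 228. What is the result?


228 & ~(1 << 7) = 100

100


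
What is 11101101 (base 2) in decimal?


11101101 in decimal = 237

237


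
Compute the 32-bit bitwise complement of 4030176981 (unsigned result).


~0b11110000001101111001111011010101 = 0b1111110010000110000100101010 = 264790314 (32-bit unsigned)

264790314


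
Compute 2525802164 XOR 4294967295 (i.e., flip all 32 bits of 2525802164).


2525802164 ^ 4294967295 = 1769165131

1769165131


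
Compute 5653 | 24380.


0b1011000010101 | 0b101111100111100 = 0b101111100111101 = 24381

24381


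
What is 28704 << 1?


0b111000000100000 << 1 = 0b1110000001000000 = 57408

57408


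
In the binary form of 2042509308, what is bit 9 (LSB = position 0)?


0b1111001101111100011011111111100, position 9 = 1

1


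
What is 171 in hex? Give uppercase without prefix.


171 = AB hex

AB


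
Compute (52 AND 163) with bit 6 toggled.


Step 1: 52 & 163 = 32
Step 2: 32 ^ (1 << 6) = 32 ^ 64 = 96

96


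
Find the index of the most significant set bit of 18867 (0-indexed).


0b100100110110011. Highest set bit at position 14

14


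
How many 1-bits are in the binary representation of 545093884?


0b100000011111010111100011111100 has 17 set bits

17


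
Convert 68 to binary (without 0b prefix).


68 = 1000100 in binary

1000100


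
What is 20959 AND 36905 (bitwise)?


0b101000111011111 & 0b1001000000101001 = 0b1000000001001 = 4105

4105


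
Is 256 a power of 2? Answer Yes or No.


0b100000000. Only one bit set => Yes

Yes


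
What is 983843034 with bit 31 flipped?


983843034 ^ (1 << 31) = 983843034 ^ 2147483648 = 3131326682

3131326682


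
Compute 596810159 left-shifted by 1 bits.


0b100011100100101001100110101111 << 1 = 0b1000111001001010011001101011110 = 1193620318

1193620318


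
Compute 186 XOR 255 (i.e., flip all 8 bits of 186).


186 ^ 255 = 69

69


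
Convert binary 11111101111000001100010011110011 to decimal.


11111101111000001100010011110011 in decimal = 4259366131

4259366131
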